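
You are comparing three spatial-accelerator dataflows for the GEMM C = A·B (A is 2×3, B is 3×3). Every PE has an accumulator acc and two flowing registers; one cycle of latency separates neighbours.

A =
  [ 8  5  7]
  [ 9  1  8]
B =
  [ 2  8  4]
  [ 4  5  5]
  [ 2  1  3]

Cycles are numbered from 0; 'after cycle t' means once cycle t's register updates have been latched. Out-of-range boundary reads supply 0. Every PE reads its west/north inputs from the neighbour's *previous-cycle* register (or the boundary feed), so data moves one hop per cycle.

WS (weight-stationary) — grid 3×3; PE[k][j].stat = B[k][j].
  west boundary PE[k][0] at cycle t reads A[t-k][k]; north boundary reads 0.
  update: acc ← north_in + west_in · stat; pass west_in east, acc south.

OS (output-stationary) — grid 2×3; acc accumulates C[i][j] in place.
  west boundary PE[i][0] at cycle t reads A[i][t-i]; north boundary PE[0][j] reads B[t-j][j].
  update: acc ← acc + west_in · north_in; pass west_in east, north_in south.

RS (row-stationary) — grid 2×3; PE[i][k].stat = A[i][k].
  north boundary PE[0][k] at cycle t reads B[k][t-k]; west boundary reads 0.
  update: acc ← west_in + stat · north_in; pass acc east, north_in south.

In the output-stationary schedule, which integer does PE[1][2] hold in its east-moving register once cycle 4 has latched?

register = 1

OS on a 2×3 grid — tracing PE[1][2] and its feeders:
  0: (0,2).acc=0  regs=<0,0>
  0: (1,1).acc=0  regs=<0,0>
  0: (1,2).acc=0  regs=<0,0>
  1: (0,2).acc=0  regs=<0,0>
  1: (1,1).acc=0  regs=<0,0>
  1: (1,2).acc=0  regs=<0,0>
  2: (0,2).acc=32  regs=<8,4>
  2: (1,1).acc=72  regs=<9,8>
  2: (1,2).acc=0  regs=<0,0>
  3: (0,2).acc=57  regs=<5,5>
  3: (1,1).acc=77  regs=<1,5>
  3: (1,2).acc=36  regs=<9,4>
  4: (0,2).acc=78  regs=<7,3>
  4: (1,1).acc=85  regs=<8,1>
  4: (1,2).acc=41  regs=<1,5>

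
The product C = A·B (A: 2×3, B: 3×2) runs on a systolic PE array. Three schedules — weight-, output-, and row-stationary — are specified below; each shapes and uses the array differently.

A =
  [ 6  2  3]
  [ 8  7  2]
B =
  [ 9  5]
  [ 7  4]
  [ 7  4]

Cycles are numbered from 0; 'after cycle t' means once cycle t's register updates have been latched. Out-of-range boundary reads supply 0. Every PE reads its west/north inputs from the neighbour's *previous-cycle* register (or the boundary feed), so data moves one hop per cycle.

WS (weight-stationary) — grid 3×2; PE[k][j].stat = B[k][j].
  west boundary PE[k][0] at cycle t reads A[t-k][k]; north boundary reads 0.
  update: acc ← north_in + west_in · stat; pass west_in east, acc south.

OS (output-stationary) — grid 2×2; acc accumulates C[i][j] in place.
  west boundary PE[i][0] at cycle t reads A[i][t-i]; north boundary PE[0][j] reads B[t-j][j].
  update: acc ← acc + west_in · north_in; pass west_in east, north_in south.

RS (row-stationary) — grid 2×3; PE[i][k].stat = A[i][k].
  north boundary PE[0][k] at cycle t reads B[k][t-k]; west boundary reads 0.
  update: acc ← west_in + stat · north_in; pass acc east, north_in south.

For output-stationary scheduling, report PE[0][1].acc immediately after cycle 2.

Tracing OS — 2×2 array, target PE[0][1]:
  after 0 — PE[0][0] acc=54, pass-E 6, pass-S 9
  after 0 — PE[0][1] acc=0, pass-E 0, pass-S 0
  after 1 — PE[0][0] acc=68, pass-E 2, pass-S 7
  after 1 — PE[0][1] acc=30, pass-E 6, pass-S 5
  after 2 — PE[0][0] acc=89, pass-E 3, pass-S 7
  after 2 — PE[0][1] acc=38, pass-E 2, pass-S 4

PE[0][1].acc = 38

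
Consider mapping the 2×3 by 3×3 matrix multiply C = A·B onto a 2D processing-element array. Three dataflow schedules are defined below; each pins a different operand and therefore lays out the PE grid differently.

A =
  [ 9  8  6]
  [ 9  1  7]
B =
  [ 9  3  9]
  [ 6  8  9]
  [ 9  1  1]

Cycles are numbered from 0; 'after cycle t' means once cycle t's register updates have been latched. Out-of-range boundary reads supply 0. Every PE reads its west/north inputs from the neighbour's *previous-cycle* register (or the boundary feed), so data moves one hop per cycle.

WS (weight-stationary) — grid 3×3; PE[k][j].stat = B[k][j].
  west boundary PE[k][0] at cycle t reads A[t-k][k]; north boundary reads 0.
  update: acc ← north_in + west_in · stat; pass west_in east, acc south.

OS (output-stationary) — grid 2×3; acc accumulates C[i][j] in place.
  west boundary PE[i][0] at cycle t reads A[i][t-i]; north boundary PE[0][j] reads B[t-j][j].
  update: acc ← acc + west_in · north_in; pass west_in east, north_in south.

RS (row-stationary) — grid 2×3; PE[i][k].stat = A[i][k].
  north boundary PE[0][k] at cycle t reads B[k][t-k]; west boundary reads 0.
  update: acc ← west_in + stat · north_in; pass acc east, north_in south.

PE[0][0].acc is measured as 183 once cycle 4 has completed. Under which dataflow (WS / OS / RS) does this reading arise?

Under WS (3×3), PE[0][0]:
  after 0 — PE[0][0] acc=81, pass-E 9, pass-S 81
  after 1 — PE[0][0] acc=81, pass-E 9, pass-S 81
  after 2 — PE[0][0] acc=0, pass-E 0, pass-S 0
  after 3 — PE[0][0] acc=0, pass-E 0, pass-S 0
  after 4 — PE[0][0] acc=0, pass-E 0, pass-S 0
Under OS (2×3), PE[0][0]:
  after 0 — PE[0][0] acc=81, pass-E 9, pass-S 9
  after 1 — PE[0][0] acc=129, pass-E 8, pass-S 6
  after 2 — PE[0][0] acc=183, pass-E 6, pass-S 9
  after 3 — PE[0][0] acc=183, pass-E 0, pass-S 0
  after 4 — PE[0][0] acc=183, pass-E 0, pass-S 0
Under RS (2×3), PE[0][0]:
  after 0 — PE[0][0] acc=81, pass-E 81, pass-S 9
  after 1 — PE[0][0] acc=27, pass-E 27, pass-S 3
  after 2 — PE[0][0] acc=81, pass-E 81, pass-S 9
  after 3 — PE[0][0] acc=0, pass-E 0, pass-S 0
  after 4 — PE[0][0] acc=0, pass-E 0, pass-S 0

dataflow = OS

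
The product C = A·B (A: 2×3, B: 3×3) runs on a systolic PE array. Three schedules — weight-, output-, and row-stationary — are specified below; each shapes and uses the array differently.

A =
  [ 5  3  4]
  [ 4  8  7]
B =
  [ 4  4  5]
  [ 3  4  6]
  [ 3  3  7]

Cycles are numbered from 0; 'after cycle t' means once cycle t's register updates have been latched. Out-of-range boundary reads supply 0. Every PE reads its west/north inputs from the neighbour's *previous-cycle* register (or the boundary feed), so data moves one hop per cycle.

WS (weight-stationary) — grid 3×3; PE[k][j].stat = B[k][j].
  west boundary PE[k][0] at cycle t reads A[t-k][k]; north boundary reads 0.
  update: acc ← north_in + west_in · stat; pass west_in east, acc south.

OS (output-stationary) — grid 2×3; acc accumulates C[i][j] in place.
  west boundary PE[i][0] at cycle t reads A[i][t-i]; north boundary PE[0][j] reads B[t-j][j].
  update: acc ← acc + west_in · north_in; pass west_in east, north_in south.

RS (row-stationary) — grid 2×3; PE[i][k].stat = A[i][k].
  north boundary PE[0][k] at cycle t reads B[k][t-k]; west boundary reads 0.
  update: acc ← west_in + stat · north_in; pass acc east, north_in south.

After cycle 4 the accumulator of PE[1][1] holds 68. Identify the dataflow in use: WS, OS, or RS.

dataflow = RS

WS [3×3] PE[1][1] across cycles:
  0: (1,1).acc=0  regs=<0,0>
  1: (1,1).acc=0  regs=<0,0>
  2: (1,1).acc=32  regs=<3,32>
  3: (1,1).acc=48  regs=<8,48>
  4: (1,1).acc=0  regs=<0,0>
OS [2×3] PE[1][1] across cycles:
  0: (1,1).acc=0  regs=<0,0>
  1: (1,1).acc=0  regs=<0,0>
  2: (1,1).acc=16  regs=<4,4>
  3: (1,1).acc=48  regs=<8,4>
  4: (1,1).acc=69  regs=<7,3>
RS [2×3] PE[1][1] across cycles:
  0: (1,1).acc=0  regs=<0,0>
  1: (1,1).acc=0  regs=<0,0>
  2: (1,1).acc=40  regs=<40,3>
  3: (1,1).acc=48  regs=<48,4>
  4: (1,1).acc=68  regs=<68,6>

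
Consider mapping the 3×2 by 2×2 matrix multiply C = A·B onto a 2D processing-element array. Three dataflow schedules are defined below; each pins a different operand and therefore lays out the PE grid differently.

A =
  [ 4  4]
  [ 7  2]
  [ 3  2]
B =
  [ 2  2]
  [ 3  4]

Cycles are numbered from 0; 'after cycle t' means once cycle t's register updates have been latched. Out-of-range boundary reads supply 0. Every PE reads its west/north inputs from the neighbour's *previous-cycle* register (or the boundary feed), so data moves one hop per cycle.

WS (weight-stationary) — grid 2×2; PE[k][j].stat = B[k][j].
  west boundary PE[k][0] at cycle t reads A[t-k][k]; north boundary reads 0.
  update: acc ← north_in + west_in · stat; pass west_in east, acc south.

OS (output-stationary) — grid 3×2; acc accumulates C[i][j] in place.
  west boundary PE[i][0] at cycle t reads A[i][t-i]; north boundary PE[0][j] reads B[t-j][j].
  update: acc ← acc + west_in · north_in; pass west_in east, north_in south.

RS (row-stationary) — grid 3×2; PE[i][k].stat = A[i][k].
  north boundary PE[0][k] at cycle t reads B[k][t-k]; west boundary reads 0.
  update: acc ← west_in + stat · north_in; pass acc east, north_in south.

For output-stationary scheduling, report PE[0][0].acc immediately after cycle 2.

PE[0][0].acc = 20

OS (3×2). Following PE[0][0] plus its west/north inputs:
  cycle 0: PE[0][0] → acc 8, east 4, south 2
  cycle 1: PE[0][0] → acc 20, east 4, south 3
  cycle 2: PE[0][0] → acc 20, east 0, south 0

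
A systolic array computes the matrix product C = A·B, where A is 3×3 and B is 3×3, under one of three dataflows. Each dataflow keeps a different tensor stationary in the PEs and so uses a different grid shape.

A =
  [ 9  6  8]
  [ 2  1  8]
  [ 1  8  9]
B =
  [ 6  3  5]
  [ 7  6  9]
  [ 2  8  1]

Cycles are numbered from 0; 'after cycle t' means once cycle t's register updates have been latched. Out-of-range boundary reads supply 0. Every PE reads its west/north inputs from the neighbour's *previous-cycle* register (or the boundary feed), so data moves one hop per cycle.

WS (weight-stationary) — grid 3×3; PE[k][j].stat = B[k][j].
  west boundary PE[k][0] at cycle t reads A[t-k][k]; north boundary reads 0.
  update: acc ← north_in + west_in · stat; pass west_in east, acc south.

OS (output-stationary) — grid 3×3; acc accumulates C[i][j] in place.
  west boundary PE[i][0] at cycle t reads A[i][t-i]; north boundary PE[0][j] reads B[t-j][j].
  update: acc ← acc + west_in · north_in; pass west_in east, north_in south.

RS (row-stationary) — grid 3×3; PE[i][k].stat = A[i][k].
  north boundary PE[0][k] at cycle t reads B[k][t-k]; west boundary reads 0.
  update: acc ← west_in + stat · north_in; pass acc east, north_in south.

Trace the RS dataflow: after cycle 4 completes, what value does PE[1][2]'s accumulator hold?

PE[1][2].acc = 76

Tracing RS — 3×3 array, target PE[1][2]:
  step 0 · PE0,2: acc=0; fwd→0 fwd↓0
  step 0 · PE1,1: acc=0; fwd→0 fwd↓0
  step 0 · PE1,2: acc=0; fwd→0 fwd↓0
  step 1 · PE0,2: acc=0; fwd→0 fwd↓0
  step 1 · PE1,1: acc=0; fwd→0 fwd↓0
  step 1 · PE1,2: acc=0; fwd→0 fwd↓0
  step 2 · PE0,2: acc=112; fwd→112 fwd↓2
  step 2 · PE1,1: acc=19; fwd→19 fwd↓7
  step 2 · PE1,2: acc=0; fwd→0 fwd↓0
  step 3 · PE0,2: acc=127; fwd→127 fwd↓8
  step 3 · PE1,1: acc=12; fwd→12 fwd↓6
  step 3 · PE1,2: acc=35; fwd→35 fwd↓2
  step 4 · PE0,2: acc=107; fwd→107 fwd↓1
  step 4 · PE1,1: acc=19; fwd→19 fwd↓9
  step 4 · PE1,2: acc=76; fwd→76 fwd↓8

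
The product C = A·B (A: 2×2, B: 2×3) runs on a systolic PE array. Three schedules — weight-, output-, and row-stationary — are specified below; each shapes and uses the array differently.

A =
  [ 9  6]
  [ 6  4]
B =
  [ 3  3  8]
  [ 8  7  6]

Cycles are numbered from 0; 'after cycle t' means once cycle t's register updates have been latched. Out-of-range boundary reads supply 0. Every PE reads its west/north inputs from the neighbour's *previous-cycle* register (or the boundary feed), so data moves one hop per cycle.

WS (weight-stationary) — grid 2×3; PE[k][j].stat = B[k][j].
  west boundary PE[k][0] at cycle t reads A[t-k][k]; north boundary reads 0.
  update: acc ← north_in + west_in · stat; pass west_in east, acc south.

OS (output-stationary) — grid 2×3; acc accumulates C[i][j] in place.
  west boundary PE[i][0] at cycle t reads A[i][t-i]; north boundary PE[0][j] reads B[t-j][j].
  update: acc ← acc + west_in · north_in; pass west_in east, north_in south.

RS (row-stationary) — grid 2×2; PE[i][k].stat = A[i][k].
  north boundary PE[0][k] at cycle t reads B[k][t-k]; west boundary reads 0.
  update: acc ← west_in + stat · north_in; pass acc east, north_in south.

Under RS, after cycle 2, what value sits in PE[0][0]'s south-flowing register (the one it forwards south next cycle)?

RS (2×2). Following PE[0][0] plus its west/north inputs:
  c0 r0c0: 27 / 27 / 3
  c1 r0c0: 27 / 27 / 3
  c2 r0c0: 72 / 72 / 8

register = 8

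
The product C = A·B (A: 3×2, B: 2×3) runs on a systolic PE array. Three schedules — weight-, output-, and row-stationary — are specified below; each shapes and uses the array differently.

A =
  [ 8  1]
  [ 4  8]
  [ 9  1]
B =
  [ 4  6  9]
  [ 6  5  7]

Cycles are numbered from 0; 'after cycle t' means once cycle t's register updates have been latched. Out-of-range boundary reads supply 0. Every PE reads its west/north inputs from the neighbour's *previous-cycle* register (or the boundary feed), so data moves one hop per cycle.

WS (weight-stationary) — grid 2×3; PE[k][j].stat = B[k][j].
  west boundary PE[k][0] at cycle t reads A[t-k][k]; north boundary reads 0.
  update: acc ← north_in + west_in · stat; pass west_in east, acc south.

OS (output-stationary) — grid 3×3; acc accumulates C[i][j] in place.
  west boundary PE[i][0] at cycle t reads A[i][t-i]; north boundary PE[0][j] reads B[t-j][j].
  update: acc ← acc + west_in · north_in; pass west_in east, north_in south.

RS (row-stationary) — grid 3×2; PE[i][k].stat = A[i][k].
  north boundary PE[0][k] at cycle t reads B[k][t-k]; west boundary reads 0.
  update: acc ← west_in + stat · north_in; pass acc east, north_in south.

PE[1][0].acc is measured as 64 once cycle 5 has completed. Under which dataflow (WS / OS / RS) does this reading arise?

dataflow = OS

WS (2×3 grid), PE[1][0]:
  after 0 — PE[1][0] acc=0, pass-E 0, pass-S 0
  after 1 — PE[1][0] acc=38, pass-E 1, pass-S 38
  after 2 — PE[1][0] acc=64, pass-E 8, pass-S 64
  after 3 — PE[1][0] acc=42, pass-E 1, pass-S 42
  after 4 — PE[1][0] acc=0, pass-E 0, pass-S 0
  after 5 — PE[1][0] acc=0, pass-E 0, pass-S 0
OS (3×3 grid), PE[1][0]:
  after 0 — PE[1][0] acc=0, pass-E 0, pass-S 0
  after 1 — PE[1][0] acc=16, pass-E 4, pass-S 4
  after 2 — PE[1][0] acc=64, pass-E 8, pass-S 6
  after 3 — PE[1][0] acc=64, pass-E 0, pass-S 0
  after 4 — PE[1][0] acc=64, pass-E 0, pass-S 0
  after 5 — PE[1][0] acc=64, pass-E 0, pass-S 0
RS (3×2 grid), PE[1][0]:
  after 0 — PE[1][0] acc=0, pass-E 0, pass-S 0
  after 1 — PE[1][0] acc=16, pass-E 16, pass-S 4
  after 2 — PE[1][0] acc=24, pass-E 24, pass-S 6
  after 3 — PE[1][0] acc=36, pass-E 36, pass-S 9
  after 4 — PE[1][0] acc=0, pass-E 0, pass-S 0
  after 5 — PE[1][0] acc=0, pass-E 0, pass-S 0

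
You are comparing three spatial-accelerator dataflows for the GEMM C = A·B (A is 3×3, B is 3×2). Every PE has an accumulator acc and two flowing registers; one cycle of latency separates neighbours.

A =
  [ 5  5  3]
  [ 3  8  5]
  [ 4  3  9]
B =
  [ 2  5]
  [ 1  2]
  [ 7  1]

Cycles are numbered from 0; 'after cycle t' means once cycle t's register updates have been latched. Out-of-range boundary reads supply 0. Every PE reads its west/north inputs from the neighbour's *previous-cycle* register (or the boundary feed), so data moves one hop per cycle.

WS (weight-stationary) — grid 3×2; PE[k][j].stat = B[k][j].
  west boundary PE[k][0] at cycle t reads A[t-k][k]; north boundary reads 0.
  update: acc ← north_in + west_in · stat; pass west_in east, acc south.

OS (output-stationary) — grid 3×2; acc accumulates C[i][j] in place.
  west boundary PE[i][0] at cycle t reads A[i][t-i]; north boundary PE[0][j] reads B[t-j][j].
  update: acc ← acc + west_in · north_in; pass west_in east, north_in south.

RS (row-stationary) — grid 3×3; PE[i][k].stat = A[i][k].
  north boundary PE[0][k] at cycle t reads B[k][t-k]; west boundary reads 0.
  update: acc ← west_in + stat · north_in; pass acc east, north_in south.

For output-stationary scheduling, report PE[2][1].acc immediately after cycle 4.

PE[2][1].acc = 26

OS 3×2: PE[2][1] cycle-by-cycle (with neighbour feeds):
  c0 r1c1: 0 / 0 / 0
  c0 r2c0: 0 / 0 / 0
  c0 r2c1: 0 / 0 / 0
  c1 r1c1: 0 / 0 / 0
  c1 r2c0: 0 / 0 / 0
  c1 r2c1: 0 / 0 / 0
  c2 r1c1: 15 / 3 / 5
  c2 r2c0: 8 / 4 / 2
  c2 r2c1: 0 / 0 / 0
  c3 r1c1: 31 / 8 / 2
  c3 r2c0: 11 / 3 / 1
  c3 r2c1: 20 / 4 / 5
  c4 r1c1: 36 / 5 / 1
  c4 r2c0: 74 / 9 / 7
  c4 r2c1: 26 / 3 / 2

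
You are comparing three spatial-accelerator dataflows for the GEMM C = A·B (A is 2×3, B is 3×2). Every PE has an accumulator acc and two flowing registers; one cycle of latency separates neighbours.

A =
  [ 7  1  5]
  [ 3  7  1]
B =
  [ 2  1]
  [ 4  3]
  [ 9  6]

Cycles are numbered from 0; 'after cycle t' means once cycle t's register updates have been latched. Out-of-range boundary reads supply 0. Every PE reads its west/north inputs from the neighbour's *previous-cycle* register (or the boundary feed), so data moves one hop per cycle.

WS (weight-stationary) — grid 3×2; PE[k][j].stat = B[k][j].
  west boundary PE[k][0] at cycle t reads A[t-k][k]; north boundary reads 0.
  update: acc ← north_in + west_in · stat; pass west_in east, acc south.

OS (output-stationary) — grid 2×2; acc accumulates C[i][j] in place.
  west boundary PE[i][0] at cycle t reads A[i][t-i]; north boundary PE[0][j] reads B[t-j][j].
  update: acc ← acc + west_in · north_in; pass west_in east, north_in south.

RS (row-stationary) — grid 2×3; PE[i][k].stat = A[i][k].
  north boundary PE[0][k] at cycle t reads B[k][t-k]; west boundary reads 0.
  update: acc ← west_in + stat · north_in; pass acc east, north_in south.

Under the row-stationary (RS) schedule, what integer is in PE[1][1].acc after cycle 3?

RS 2×3: PE[1][1] cycle-by-cycle (with neighbour feeds):
  c0 r0c1: 0 / 0 / 0
  c0 r1c0: 0 / 0 / 0
  c0 r1c1: 0 / 0 / 0
  c1 r0c1: 18 / 18 / 4
  c1 r1c0: 6 / 6 / 2
  c1 r1c1: 0 / 0 / 0
  c2 r0c1: 10 / 10 / 3
  c2 r1c0: 3 / 3 / 1
  c2 r1c1: 34 / 34 / 4
  c3 r0c1: 0 / 0 / 0
  c3 r1c0: 0 / 0 / 0
  c3 r1c1: 24 / 24 / 3

PE[1][1].acc = 24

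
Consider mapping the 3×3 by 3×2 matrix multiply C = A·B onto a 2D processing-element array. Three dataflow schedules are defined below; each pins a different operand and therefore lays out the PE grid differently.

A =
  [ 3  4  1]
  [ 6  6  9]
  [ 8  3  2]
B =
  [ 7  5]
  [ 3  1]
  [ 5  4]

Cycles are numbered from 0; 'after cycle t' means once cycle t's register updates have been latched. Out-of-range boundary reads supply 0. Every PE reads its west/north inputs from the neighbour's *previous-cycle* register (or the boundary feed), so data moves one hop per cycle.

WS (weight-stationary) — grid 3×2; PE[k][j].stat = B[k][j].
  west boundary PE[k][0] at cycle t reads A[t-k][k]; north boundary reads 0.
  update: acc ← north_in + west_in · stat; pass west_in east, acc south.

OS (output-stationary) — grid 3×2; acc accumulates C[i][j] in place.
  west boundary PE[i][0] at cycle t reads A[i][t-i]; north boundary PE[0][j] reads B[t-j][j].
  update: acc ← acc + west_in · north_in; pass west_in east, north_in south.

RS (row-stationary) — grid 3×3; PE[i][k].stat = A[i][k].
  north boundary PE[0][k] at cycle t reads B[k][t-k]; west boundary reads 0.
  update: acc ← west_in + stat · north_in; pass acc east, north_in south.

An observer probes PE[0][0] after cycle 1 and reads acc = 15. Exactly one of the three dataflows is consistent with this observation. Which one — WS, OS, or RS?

dataflow = RS

WS [3×2] PE[0][0] across cycles:
  0: (0,0).acc=21  regs=<3,21>
  1: (0,0).acc=42  regs=<6,42>
OS [3×2] PE[0][0] across cycles:
  0: (0,0).acc=21  regs=<3,7>
  1: (0,0).acc=33  regs=<4,3>
RS [3×3] PE[0][0] across cycles:
  0: (0,0).acc=21  regs=<21,7>
  1: (0,0).acc=15  regs=<15,5>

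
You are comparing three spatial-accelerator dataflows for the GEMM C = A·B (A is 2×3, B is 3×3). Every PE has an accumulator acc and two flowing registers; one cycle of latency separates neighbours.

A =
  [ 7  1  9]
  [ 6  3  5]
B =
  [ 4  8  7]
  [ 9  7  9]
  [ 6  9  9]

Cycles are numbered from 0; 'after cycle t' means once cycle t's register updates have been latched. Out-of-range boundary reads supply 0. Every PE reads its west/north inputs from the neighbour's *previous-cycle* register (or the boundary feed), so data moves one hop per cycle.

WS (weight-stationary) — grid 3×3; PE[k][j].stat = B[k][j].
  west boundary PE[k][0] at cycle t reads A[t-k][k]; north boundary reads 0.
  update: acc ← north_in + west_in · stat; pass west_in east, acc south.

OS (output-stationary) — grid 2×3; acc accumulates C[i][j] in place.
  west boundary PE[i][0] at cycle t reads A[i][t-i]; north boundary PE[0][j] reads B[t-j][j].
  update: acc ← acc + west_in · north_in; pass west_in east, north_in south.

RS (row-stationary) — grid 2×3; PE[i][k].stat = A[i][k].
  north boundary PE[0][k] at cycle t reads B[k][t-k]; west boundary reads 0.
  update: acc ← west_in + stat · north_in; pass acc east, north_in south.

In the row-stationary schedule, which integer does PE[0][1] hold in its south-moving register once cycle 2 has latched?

RS on a 2×3 grid — tracing PE[0][1] and its feeders:
  after 0 — PE[0][0] acc=28, pass-E 28, pass-S 4
  after 0 — PE[0][1] acc=0, pass-E 0, pass-S 0
  after 1 — PE[0][0] acc=56, pass-E 56, pass-S 8
  after 1 — PE[0][1] acc=37, pass-E 37, pass-S 9
  after 2 — PE[0][0] acc=49, pass-E 49, pass-S 7
  after 2 — PE[0][1] acc=63, pass-E 63, pass-S 7

register = 7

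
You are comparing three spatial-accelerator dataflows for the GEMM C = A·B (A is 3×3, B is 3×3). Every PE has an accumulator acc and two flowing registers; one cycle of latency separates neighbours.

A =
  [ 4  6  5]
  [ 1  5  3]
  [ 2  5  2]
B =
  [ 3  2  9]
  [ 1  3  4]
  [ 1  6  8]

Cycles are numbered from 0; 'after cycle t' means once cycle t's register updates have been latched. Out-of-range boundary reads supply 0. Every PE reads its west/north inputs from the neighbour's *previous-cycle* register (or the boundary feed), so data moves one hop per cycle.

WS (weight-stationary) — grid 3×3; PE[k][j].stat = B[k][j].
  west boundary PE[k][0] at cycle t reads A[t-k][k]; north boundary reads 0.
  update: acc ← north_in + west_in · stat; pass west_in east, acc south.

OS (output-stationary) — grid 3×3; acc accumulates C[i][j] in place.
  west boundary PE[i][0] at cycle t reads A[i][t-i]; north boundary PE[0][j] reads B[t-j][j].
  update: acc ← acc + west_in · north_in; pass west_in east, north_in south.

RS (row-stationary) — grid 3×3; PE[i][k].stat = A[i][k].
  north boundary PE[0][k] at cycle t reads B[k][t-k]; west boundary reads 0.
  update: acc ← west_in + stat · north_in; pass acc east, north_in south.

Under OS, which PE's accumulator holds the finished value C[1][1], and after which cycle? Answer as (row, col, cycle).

(row, col, cycle) = (1, 1, 4)

OS: C[1][1] accumulates in PE[1][1]:
  @0  [1,1]  acc 0  |  →0  ↓0
  @1  [1,1]  acc 0  |  →0  ↓0
  @2  [1,1]  acc 2  |  →1  ↓2
  @3  [1,1]  acc 17  |  →5  ↓3
  @4  [1,1]  acc 35  |  →3  ↓6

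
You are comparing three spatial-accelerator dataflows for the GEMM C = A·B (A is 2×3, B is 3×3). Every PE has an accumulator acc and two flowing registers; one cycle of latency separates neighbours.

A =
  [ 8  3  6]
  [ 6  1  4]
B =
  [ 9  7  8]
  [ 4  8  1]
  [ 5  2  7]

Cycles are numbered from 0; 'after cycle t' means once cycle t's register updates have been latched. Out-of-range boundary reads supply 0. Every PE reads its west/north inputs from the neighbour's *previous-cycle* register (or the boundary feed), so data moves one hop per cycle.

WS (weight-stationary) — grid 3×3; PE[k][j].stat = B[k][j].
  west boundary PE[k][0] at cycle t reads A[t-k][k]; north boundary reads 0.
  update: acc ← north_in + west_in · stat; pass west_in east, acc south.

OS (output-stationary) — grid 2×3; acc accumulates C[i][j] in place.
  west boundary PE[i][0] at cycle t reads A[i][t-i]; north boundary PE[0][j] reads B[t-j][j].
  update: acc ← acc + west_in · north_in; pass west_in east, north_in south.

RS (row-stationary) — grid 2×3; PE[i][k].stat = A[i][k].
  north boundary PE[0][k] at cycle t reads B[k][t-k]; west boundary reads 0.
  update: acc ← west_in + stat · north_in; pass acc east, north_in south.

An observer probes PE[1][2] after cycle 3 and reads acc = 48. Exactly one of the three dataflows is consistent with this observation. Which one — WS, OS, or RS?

— WS: 3×3; PE[1][2] trace:
  cycle 0: PE[1][2] → acc 0, east 0, south 0
  cycle 1: PE[1][2] → acc 0, east 0, south 0
  cycle 2: PE[1][2] → acc 0, east 0, south 0
  cycle 3: PE[1][2] → acc 67, east 3, south 67
— OS: 2×3; PE[1][2] trace:
  cycle 0: PE[1][2] → acc 0, east 0, south 0
  cycle 1: PE[1][2] → acc 0, east 0, south 0
  cycle 2: PE[1][2] → acc 0, east 0, south 0
  cycle 3: PE[1][2] → acc 48, east 6, south 8
— RS: 2×3; PE[1][2] trace:
  cycle 0: PE[1][2] → acc 0, east 0, south 0
  cycle 1: PE[1][2] → acc 0, east 0, south 0
  cycle 2: PE[1][2] → acc 0, east 0, south 0
  cycle 3: PE[1][2] → acc 78, east 78, south 5

dataflow = OS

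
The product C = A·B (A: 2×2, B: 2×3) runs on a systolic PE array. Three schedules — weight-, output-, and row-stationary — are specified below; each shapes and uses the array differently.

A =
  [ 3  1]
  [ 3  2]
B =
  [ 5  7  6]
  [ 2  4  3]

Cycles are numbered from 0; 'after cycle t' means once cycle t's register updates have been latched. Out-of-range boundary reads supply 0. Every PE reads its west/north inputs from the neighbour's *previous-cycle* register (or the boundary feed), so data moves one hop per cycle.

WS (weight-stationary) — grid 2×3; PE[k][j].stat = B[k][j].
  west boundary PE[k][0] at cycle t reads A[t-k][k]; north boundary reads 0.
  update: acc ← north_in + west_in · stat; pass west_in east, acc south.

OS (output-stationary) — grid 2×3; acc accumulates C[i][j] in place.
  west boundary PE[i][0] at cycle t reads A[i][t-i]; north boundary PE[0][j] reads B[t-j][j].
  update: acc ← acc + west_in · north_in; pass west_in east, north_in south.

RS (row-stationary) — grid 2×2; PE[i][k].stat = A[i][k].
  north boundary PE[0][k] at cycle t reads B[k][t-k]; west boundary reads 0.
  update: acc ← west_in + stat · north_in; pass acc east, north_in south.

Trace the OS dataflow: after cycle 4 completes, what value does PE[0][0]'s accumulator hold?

Tracing OS — 2×3 array, target PE[0][0]:
  [0] (0,0) acc=15 (h:3 v:5)
  [1] (0,0) acc=17 (h:1 v:2)
  [2] (0,0) acc=17 (h:0 v:0)
  [3] (0,0) acc=17 (h:0 v:0)
  [4] (0,0) acc=17 (h:0 v:0)

PE[0][0].acc = 17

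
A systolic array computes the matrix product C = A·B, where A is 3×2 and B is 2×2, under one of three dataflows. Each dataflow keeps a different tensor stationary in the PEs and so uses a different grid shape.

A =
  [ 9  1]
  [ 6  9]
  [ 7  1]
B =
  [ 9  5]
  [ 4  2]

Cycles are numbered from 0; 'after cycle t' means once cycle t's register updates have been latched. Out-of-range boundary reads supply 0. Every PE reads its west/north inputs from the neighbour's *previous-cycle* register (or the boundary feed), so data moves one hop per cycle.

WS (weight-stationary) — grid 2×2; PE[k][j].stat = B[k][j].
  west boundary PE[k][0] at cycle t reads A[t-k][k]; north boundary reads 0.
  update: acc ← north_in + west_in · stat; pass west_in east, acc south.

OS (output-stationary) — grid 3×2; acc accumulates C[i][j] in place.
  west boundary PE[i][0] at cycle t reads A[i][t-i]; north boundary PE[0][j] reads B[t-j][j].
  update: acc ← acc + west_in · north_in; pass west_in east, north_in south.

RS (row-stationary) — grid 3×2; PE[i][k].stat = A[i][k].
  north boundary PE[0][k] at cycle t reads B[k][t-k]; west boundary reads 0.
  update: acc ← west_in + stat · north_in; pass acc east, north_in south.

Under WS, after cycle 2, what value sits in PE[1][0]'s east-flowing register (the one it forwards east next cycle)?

register = 9

WS 2×2: PE[1][0] cycle-by-cycle (with neighbour feeds):
  [0] (0,0) acc=81 (h:9 v:81)
  [0] (1,0) acc=0 (h:0 v:0)
  [1] (0,0) acc=54 (h:6 v:54)
  [1] (1,0) acc=85 (h:1 v:85)
  [2] (0,0) acc=63 (h:7 v:63)
  [2] (1,0) acc=90 (h:9 v:90)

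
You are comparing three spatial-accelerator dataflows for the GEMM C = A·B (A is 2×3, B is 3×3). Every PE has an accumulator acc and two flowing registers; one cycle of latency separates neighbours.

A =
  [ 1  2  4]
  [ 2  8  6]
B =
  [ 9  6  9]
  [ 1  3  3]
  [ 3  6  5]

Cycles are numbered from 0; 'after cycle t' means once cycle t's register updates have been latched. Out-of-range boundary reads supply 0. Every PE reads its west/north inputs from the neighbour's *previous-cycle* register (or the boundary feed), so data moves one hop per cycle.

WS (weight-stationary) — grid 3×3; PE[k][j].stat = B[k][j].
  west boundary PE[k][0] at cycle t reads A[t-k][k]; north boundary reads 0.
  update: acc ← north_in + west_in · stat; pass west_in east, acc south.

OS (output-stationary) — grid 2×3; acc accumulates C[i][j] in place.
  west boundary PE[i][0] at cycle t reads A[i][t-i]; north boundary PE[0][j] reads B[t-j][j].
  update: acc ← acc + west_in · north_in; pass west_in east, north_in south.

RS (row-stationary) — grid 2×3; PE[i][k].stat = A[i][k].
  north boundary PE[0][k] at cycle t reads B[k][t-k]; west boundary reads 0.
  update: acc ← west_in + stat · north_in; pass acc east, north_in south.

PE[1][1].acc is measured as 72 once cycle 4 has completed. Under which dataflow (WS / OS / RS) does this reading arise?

dataflow = OS

WS (3×3 grid), PE[1][1]:
  @0  [1,1]  acc 0  |  →0  ↓0
  @1  [1,1]  acc 0  |  →0  ↓0
  @2  [1,1]  acc 12  |  →2  ↓12
  @3  [1,1]  acc 36  |  →8  ↓36
  @4  [1,1]  acc 0  |  →0  ↓0
OS (2×3 grid), PE[1][1]:
  @0  [1,1]  acc 0  |  →0  ↓0
  @1  [1,1]  acc 0  |  →0  ↓0
  @2  [1,1]  acc 12  |  →2  ↓6
  @3  [1,1]  acc 36  |  →8  ↓3
  @4  [1,1]  acc 72  |  →6  ↓6
RS (2×3 grid), PE[1][1]:
  @0  [1,1]  acc 0  |  →0  ↓0
  @1  [1,1]  acc 0  |  →0  ↓0
  @2  [1,1]  acc 26  |  →26  ↓1
  @3  [1,1]  acc 36  |  →36  ↓3
  @4  [1,1]  acc 42  |  →42  ↓3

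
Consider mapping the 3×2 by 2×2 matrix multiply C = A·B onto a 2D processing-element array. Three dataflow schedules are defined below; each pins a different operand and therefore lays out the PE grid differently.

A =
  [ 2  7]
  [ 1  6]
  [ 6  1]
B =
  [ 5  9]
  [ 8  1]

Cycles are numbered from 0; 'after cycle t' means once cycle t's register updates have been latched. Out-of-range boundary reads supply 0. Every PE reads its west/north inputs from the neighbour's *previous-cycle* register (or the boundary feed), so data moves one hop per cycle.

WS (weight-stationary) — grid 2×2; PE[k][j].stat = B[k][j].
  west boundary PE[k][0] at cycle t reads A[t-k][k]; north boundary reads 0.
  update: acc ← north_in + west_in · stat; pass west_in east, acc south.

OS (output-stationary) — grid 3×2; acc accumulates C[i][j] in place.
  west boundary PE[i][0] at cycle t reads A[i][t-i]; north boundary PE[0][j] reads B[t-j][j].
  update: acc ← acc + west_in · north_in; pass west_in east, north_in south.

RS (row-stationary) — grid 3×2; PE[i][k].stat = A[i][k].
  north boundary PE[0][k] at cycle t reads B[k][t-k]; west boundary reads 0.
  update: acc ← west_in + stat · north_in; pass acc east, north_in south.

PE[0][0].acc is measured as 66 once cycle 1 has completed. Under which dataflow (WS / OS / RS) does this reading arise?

dataflow = OS

Under WS (2×2), PE[0][0]:
  @0  [0,0]  acc 10  |  →2  ↓10
  @1  [0,0]  acc 5  |  →1  ↓5
Under OS (3×2), PE[0][0]:
  @0  [0,0]  acc 10  |  →2  ↓5
  @1  [0,0]  acc 66  |  →7  ↓8
Under RS (3×2), PE[0][0]:
  @0  [0,0]  acc 10  |  →10  ↓5
  @1  [0,0]  acc 18  |  →18  ↓9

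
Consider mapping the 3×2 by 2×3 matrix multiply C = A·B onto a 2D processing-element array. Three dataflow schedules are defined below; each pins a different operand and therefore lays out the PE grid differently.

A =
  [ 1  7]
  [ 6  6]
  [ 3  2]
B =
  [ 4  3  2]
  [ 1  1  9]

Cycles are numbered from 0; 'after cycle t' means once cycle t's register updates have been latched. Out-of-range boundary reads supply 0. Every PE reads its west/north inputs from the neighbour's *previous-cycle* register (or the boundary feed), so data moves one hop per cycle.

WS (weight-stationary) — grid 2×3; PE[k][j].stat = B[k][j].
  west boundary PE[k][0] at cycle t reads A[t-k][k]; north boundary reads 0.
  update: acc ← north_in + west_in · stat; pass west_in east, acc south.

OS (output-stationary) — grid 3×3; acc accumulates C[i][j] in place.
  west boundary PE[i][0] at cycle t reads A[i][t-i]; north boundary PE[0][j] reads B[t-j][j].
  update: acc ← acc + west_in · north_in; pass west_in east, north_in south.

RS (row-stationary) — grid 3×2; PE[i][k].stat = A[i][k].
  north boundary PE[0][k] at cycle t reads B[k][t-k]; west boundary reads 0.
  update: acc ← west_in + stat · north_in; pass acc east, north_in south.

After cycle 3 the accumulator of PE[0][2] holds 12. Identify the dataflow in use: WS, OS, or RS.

WS (2×3 grid), PE[0][2]:
  [0] (0,2) acc=0 (h:0 v:0)
  [1] (0,2) acc=0 (h:0 v:0)
  [2] (0,2) acc=2 (h:1 v:2)
  [3] (0,2) acc=12 (h:6 v:12)
OS (3×3 grid), PE[0][2]:
  [0] (0,2) acc=0 (h:0 v:0)
  [1] (0,2) acc=0 (h:0 v:0)
  [2] (0,2) acc=2 (h:1 v:2)
  [3] (0,2) acc=65 (h:7 v:9)
RS (3×2): PE[0][2] does not exist.

dataflow = WS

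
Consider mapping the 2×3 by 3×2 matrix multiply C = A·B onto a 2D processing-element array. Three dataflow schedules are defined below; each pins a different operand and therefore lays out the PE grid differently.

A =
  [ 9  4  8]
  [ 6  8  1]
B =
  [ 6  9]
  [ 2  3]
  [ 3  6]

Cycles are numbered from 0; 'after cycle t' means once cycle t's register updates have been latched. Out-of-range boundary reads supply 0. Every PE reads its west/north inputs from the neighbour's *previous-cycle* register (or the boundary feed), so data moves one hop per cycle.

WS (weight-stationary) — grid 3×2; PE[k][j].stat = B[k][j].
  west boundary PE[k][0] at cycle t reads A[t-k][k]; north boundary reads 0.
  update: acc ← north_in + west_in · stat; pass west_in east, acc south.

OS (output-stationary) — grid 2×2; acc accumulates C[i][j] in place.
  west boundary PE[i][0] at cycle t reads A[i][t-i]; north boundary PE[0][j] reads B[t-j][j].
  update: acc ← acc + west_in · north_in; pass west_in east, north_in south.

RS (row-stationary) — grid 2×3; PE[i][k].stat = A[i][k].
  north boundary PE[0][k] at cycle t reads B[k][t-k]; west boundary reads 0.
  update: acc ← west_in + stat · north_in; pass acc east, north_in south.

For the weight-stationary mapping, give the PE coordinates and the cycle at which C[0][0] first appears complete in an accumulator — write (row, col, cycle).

(row, col, cycle) = (2, 0, 2)

WS: C[0][0] accumulates in PE[2][0]:
  after 0 — PE[2][0] acc=0, pass-E 0, pass-S 0
  after 1 — PE[2][0] acc=0, pass-E 0, pass-S 0
  after 2 — PE[2][0] acc=86, pass-E 8, pass-S 86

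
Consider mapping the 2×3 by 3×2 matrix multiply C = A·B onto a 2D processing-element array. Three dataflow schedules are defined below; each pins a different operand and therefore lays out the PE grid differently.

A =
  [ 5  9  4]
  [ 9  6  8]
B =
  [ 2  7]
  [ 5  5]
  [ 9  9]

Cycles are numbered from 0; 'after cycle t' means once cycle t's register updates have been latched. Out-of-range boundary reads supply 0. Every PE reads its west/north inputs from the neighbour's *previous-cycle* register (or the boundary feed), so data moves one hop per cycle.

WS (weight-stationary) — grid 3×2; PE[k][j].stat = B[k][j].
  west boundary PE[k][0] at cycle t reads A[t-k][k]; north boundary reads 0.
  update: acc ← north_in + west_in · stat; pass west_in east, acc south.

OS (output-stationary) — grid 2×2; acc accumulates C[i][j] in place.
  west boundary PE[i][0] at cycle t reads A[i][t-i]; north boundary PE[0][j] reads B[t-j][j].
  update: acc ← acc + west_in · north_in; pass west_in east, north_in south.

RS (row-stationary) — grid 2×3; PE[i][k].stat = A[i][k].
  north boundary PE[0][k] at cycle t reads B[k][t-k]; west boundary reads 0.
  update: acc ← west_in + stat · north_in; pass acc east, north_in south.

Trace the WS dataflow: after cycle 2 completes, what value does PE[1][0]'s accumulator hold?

Tracing WS — 3×2 array, target PE[1][0]:
  c0 r0c0: 10 / 5 / 10
  c0 r1c0: 0 / 0 / 0
  c1 r0c0: 18 / 9 / 18
  c1 r1c0: 55 / 9 / 55
  c2 r0c0: 0 / 0 / 0
  c2 r1c0: 48 / 6 / 48

PE[1][0].acc = 48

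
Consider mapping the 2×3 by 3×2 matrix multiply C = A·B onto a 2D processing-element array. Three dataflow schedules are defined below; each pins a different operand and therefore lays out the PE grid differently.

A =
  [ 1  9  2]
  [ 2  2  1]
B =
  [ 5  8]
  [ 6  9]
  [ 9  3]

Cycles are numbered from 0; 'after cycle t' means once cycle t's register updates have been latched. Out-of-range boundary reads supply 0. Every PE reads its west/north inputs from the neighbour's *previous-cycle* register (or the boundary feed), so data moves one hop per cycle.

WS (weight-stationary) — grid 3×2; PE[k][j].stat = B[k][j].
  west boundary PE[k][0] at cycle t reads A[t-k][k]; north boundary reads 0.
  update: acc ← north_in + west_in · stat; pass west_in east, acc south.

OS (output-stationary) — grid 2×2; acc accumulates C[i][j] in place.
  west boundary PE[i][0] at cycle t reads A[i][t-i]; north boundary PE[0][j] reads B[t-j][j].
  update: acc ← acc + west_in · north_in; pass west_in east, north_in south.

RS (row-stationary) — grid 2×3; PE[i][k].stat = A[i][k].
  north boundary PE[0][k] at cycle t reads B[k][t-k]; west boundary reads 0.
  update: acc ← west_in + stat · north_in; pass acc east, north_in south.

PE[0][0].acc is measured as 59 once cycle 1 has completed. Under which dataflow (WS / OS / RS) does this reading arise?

dataflow = OS

WS (3×2 grid), PE[0][0]:
  cycle 0: PE[0][0] → acc 5, east 1, south 5
  cycle 1: PE[0][0] → acc 10, east 2, south 10
OS (2×2 grid), PE[0][0]:
  cycle 0: PE[0][0] → acc 5, east 1, south 5
  cycle 1: PE[0][0] → acc 59, east 9, south 6
RS (2×3 grid), PE[0][0]:
  cycle 0: PE[0][0] → acc 5, east 5, south 5
  cycle 1: PE[0][0] → acc 8, east 8, south 8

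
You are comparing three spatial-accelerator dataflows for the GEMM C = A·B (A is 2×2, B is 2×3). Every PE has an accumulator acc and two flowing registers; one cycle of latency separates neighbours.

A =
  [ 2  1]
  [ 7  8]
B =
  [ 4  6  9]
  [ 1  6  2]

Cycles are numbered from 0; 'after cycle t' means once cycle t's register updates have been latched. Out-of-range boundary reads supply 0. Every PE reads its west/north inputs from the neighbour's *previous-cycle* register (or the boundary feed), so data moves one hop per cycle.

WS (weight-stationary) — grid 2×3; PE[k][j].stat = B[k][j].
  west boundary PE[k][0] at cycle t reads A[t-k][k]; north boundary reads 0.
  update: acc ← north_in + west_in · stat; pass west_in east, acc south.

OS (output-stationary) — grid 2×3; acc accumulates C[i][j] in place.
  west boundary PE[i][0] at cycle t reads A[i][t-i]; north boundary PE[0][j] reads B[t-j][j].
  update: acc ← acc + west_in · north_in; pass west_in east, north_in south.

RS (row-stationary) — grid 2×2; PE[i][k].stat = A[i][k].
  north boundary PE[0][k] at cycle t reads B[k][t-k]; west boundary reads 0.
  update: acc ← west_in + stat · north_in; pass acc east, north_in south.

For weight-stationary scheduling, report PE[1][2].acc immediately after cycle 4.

WS 2×3: PE[1][2] cycle-by-cycle (with neighbour feeds):
  0: (0,2).acc=0  regs=<0,0>
  0: (1,1).acc=0  regs=<0,0>
  0: (1,2).acc=0  regs=<0,0>
  1: (0,2).acc=0  regs=<0,0>
  1: (1,1).acc=0  regs=<0,0>
  1: (1,2).acc=0  regs=<0,0>
  2: (0,2).acc=18  regs=<2,18>
  2: (1,1).acc=18  regs=<1,18>
  2: (1,2).acc=0  regs=<0,0>
  3: (0,2).acc=63  regs=<7,63>
  3: (1,1).acc=90  regs=<8,90>
  3: (1,2).acc=20  regs=<1,20>
  4: (0,2).acc=0  regs=<0,0>
  4: (1,1).acc=0  regs=<0,0>
  4: (1,2).acc=79  regs=<8,79>

PE[1][2].acc = 79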